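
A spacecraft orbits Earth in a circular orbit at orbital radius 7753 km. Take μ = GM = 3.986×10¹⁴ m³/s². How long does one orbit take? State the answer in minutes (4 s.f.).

T ≈ 113.2 minutes

r = 7753 km = 7.753×10⁶ m.
Kepler's third law: T = 2π√(r³/μ) = 2π√((7.753×10⁶)³ / 3.986×10¹⁴).
r³/μ = 1.169×10⁶ s², so T = 2π × 1.081×10³ = 6.794×10³ s.
Converting: 6.794×10³ s ÷ 60.00 = 113.2 minutes.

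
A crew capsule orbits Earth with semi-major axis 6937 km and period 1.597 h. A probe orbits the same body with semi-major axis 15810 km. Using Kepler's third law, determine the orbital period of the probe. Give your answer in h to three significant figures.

Kepler's third law: T² ∝ a³, so T₂ = T₁ (a₂/a₁)^(3/2).
a₂/a₁ = 2.279, (a₂/a₁)^(3/2) = 3.441.
T₂ = 1.597 × 3.441 = 5.495 h.

T₂ ≈ 5.49 h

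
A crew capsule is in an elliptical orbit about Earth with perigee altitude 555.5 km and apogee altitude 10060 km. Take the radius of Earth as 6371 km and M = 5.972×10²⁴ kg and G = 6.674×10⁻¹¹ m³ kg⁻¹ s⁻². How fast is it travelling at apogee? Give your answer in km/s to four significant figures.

v ≈ 3.793 km/s

μ = GM = 6.674×10⁻¹¹ × 5.972×10²⁴ = 3.986×10¹⁴ m³/s².
r_p = 6371 + 555.5 = 6926.5 km = 6.9265×10⁶ m.
r_a = 6371 + 10060 = 16431 km = 1.6431×10⁷ m.
Semi-major axis a = (r_p + r_a)/2 = 11679 km = 1.168×10⁷ m.
Vis-viva: v² = μ(2/r − 1/a) = 3.986×10¹⁴ × (1.217×10⁻⁷ − 8.563×10⁻⁸) = 1.439×10⁷ m²/s².
v = 3793 m/s = 3.793 km/s.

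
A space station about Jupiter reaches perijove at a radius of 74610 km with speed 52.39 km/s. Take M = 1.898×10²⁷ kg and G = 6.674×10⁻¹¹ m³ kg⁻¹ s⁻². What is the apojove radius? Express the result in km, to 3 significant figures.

μ = GM = 6.674×10⁻¹¹ × 1.898×10²⁷ = 1.267×10¹⁷ m³/s².
r_p = 7.461×10⁷ m.
Specific energy ε = v²/2 − μ/r = -3.254×10⁸ J/kg, so a = −μ/(2ε) = 1.946×10⁸ m.
The apsides satisfy r_p + r_a = 2a, so the apojove radius is 2a − r_p = 3.146×10⁸ m = 3.1463×10⁵ km.

apojove radius ≈ 3.15×10⁵ km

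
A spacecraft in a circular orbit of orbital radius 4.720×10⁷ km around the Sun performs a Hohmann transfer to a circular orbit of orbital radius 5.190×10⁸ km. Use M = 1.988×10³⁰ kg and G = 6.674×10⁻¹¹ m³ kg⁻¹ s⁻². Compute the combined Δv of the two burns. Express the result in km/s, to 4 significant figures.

Δv_total ≈ 28.23 km/s

μ = GM = 6.674×10⁻¹¹ × 1.988×10³⁰ = 1.327×10²⁰ m³/s².
r₁ = 4.720×10⁷ km = 4.720×10¹⁰ m.
r₂ = 5.190×10⁸ km = 5.190×10¹¹ m.
Transfer ellipse a_t = (r₁ + r₂)/2 = 2.831×10¹¹ m.
At r₁: circular v_c1 = √(μ/r₁) = 53020 m/s; transfer-perihelion v_p = √[μ(2/r₁ − 1/a_t)] = 71790 m/s.
Δv₁ = v_p − v_c1 = 18770 m/s.
At r₂: circular v_c2 = √(μ/r₂) = 15990 m/s; transfer-aphelion v_a = √[μ(2/r₂ − 1/a_t)] = 6529 m/s.
Δv₂ = v_c2 − v_a = 9460 m/s.
Total Δv = Δv₁ + Δv₂ = 28230 m/s = 28.23 km/s.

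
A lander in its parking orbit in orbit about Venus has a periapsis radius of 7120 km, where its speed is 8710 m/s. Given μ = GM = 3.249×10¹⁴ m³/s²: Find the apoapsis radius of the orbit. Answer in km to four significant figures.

apoapsis radius ≈ 35070 km

r_p = 7.120×10⁶ m.
Specific energy ε = v²/2 − μ/r = -7.700×10⁶ J/kg, so a = −μ/(2ε) = 2.110×10⁷ m.
The apsides satisfy r_p + r_a = 2a, so the apoapsis radius is 2a − r_p = 3.507×10⁷ m = 35075 km.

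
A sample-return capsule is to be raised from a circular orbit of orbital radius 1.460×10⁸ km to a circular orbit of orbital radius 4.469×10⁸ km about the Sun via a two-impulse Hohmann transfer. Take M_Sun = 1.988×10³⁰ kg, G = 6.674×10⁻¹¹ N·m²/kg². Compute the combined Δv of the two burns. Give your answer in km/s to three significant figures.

μ = GM = 6.674×10⁻¹¹ × 1.988×10³⁰ = 1.327×10²⁰ m³/s².
r₁ = 1.460×10⁸ km = 1.460×10¹¹ m.
r₂ = 4.469×10⁸ km = 4.469×10¹¹ m.
Transfer ellipse a_t = (r₁ + r₂)/2 = 2.964×10¹¹ m.
At r₁: circular v_c1 = √(μ/r₁) = 30150 m/s; transfer-perihelion v_p = √[μ(2/r₁ − 1/a_t)] = 37010 m/s.
Δv₁ = v_p − v_c1 = 6867 m/s.
At r₂: circular v_c2 = √(μ/r₂) = 17230 m/s; transfer-aphelion v_a = √[μ(2/r₂ − 1/a_t)] = 12090 m/s.
Δv₂ = v_c2 − v_a = 5138 m/s.
Total Δv = Δv₁ + Δv₂ = 12010 m/s = 12.01 km/s.

Δv_total ≈ 12.0 km/s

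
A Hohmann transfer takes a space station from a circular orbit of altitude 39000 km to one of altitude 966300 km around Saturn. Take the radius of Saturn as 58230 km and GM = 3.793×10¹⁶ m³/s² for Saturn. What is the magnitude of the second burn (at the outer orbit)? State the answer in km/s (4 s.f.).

r₁ = 58230 + 39000 = 97230 km = 9.7230×10⁷ m.
r₂ = 58230 + 966300 = 1024500 km = 1.0245×10⁹ m.
Transfer ellipse a_t = (r₁ + r₂)/2 = 5.609×10⁸ m.
At r₁: circular v_c1 = √(μ/r₁) = 19750 m/s; transfer-perikrone v_p = √[μ(2/r₁ − 1/a_t)] = 26690 m/s.
At r₂: circular v_c2 = √(μ/r₂) = 6085 m/s; transfer-apokrone v_a = √[μ(2/r₂ − 1/a_t)] = 2533 m/s.
Δv₂ = v_c2 − v_a = 3551 m/s.
= 3.551 km/s.

Δv ≈ 3.551 km/s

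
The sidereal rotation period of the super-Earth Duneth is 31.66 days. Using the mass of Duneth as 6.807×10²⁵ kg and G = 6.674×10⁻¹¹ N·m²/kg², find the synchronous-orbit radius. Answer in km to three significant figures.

r_sync ≈ 9.51×10⁵ km

μ = GM = 6.674×10⁻¹¹ × 6.807×10²⁵ = 4.543×10¹⁵ m³/s².
T = 31.66 days = 2.735×10⁶ s.
A synchronous orbit has period T, so by Kepler's third law a = (μT²/4π²)^(1/3).
μT²/4π² = 4.543×10¹⁵ × (2.735×10⁶)² / 39.48 = 8.611×10²⁶ m³.
a = 9.514×10⁸ m = 9.5136×10⁵ km.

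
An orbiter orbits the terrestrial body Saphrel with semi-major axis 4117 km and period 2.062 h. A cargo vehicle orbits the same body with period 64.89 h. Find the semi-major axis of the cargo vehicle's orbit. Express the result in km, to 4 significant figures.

a₂ ≈ 41040 km

Kepler's third law: a³ ∝ T², so a₂ = a₁ (T₂/T₁)^(2/3).
T₂/T₁ = 31.47, (T₂/T₁)^(2/3) = 9.968.
a₂ = 4117 × 9.968 = 41040 km.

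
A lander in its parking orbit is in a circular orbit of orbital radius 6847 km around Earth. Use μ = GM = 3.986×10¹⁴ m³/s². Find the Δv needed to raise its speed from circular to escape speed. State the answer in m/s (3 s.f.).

Δv ≈ 3160 m/s

r = 6847 km = 6.847×10⁶ m.
Circular speed v_c = √(μ/r) = 7630 m/s.
Escape speed v_esc = √(2μ/r) = √2 × v_c = 10790 m/s.
Δv = v_esc − v_c = 3160 m/s.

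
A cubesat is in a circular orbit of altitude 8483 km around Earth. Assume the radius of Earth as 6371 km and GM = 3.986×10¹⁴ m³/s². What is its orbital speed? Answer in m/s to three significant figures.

v ≈ 5180 m/s

r = 6371 + 8483 = 14854 km = 1.4854×10⁷ m.
For a circular orbit v = √(μ/r) = √(3.986×10¹⁴ / 1.485×10⁷) = √(2.683×10⁷) = 5180 m/s.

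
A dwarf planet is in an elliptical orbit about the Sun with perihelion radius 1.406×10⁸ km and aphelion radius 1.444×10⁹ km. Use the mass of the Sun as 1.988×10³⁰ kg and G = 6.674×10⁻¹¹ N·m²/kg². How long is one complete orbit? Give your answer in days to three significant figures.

T ≈ 4450 days

μ = GM = 6.674×10⁻¹¹ × 1.988×10³⁰ = 1.327×10²⁰ m³/s².
Semi-major axis a = (r_p + r_a)/2 = (1.4060×10⁸ + 1.4440×10⁹)/2 = 7.9230×10⁸ km = 7.923×10¹¹ m.
By Kepler's third law T = 2π√(a³/μ) = 2π × 6.123×10⁷ = 3.847×10⁸ s.
= 4452 days.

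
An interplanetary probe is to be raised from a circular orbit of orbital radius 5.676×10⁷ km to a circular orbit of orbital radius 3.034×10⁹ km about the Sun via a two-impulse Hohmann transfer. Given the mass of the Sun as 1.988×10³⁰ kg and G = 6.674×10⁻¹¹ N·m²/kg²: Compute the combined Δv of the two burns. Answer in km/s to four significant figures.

Δv_total ≈ 24.74 km/s

μ = GM = 6.674×10⁻¹¹ × 1.988×10³⁰ = 1.327×10²⁰ m³/s².
r₁ = 5.676×10⁷ km = 5.676×10¹⁰ m.
r₂ = 3.034×10⁹ km = 3.034×10¹² m.
Transfer ellipse a_t = (r₁ + r₂)/2 = 1.545×10¹² m.
At r₁: circular v_c1 = √(μ/r₁) = 48350 m/s; transfer-perihelion v_p = √[μ(2/r₁ − 1/a_t)] = 67740 m/s.
Δv₁ = v_p − v_c1 = 19400 m/s.
At r₂: circular v_c2 = √(μ/r₂) = 6613 m/s; transfer-aphelion v_a = √[μ(2/r₂ − 1/a_t)] = 1267 m/s.
Δv₂ = v_c2 − v_a = 5346 m/s.
Total Δv = Δv₁ + Δv₂ = 24740 m/s = 24.74 km/s.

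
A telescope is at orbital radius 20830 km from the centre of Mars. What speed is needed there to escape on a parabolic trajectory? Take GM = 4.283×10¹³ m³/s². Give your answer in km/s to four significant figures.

r = 20830 km = 2.083×10⁷ m.
Escape speed v_esc = √(2μ/r) = √(2 × 4.283×10¹³ / 2.083×10⁷) = √(4.112×10⁶) = 2028 m/s.
= 2.028 km/s.

v_esc ≈ 2.028 km/s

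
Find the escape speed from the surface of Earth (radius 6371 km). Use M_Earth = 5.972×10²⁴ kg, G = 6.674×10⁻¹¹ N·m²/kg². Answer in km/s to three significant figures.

v_esc ≈ 11.2 km/s

μ = GM = 6.674×10⁻¹¹ × 5.972×10²⁴ = 3.986×10¹⁴ m³/s².
r = R = 6.371×10⁶ m.
Escape speed v_esc = √(2μ/r) = √(2 × 3.986×10¹⁴ / 6.371×10⁶) = √(1.251×10⁸) = 11190 m/s.
= 11.19 km/s.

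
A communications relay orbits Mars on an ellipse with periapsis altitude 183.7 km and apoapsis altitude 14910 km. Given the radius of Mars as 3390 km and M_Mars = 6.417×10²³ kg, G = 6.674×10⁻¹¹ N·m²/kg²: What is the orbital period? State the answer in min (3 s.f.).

T ≈ 579 min

μ = GM = 6.674×10⁻¹¹ × 6.417×10²³ = 4.283×10¹³ m³/s².
r_p = 3390 + 183.7 = 3573.7 km = 3.5737×10⁶ m.
r_a = 3390 + 14910 = 18300 km = 1.8300×10⁷ m.
Semi-major axis a = (r_p + r_a)/2 = (3573.7 + 18300)/2 = 10937 km = 1.094×10⁷ m.
By Kepler's third law T = 2π√(a³/μ) = 2π × 5.527×10³ = 3.473×10⁴ s.
= 578.8 min.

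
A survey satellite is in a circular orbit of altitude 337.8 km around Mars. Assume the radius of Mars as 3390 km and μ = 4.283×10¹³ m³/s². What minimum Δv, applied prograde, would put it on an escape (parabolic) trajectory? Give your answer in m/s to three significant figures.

Δv ≈ 1400 m/s

r = 3390 + 337.8 = 3727.8 km = 3.7278×10⁶ m.
Circular speed v_c = √(μ/r) = 3390 m/s.
Escape speed v_esc = √(2μ/r) = √2 × v_c = 4794 m/s.
Δv = v_esc − v_c = 1404 m/s.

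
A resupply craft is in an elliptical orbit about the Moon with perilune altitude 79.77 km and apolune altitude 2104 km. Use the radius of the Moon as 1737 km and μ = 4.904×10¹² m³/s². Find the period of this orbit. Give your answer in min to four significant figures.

T ≈ 225.0 min

r_p = 1737 + 79.77 = 1816.8 km = 1.8168×10⁶ m.
r_a = 1737 + 2104 = 3841.0 km = 3.8410×10⁶ m.
Semi-major axis a = (r_p + r_a)/2 = (1816.8 + 3841.0)/2 = 2828.9 km = 2.829×10⁶ m.
By Kepler's third law T = 2π√(a³/μ) = 2π × 2.149×10³ = 1.350×10⁴ s.
= 225.0 min.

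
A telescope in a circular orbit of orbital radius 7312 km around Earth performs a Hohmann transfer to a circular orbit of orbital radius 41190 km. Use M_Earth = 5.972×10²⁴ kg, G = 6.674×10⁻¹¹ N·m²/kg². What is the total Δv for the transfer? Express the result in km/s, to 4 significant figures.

Δv_total ≈ 3.642 km/s

μ = GM = 6.674×10⁻¹¹ × 5.972×10²⁴ = 3.986×10¹⁴ m³/s².
r₁ = 7312 km = 7.312×10⁶ m.
r₂ = 41190 km = 4.119×10⁷ m.
Transfer ellipse a_t = (r₁ + r₂)/2 = 2.425×10⁷ m.
At r₁: circular v_c1 = √(μ/r₁) = 7383 m/s; transfer-perigee v_p = √[μ(2/r₁ − 1/a_t)] = 9622 m/s.
Δv₁ = v_p − v_c1 = 2239 m/s.
At r₂: circular v_c2 = √(μ/r₂) = 3111 m/s; transfer-apogee v_a = √[μ(2/r₂ − 1/a_t)] = 1708 m/s.
Δv₂ = v_c2 − v_a = 1403 m/s.
Total Δv = Δv₁ + Δv₂ = 3642 m/s = 3.642 km/s.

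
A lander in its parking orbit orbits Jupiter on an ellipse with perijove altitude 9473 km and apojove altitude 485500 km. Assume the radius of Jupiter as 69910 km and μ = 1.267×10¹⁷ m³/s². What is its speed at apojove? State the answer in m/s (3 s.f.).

r_p = 69910 + 9473 = 79383 km = 7.9383×10⁷ m.
r_a = 69910 + 485500 = 555410 km = 5.5541×10⁸ m.
Semi-major axis a = (r_p + r_a)/2 = 3.1740×10⁵ km = 3.174×10⁸ m.
Vis-viva: v² = μ(2/r − 1/a) = 1.267×10¹⁷ × (3.601×10⁻⁹ − 3.151×10⁻⁹) = 5.705×10⁷ m²/s².
v = 7553 m/s.

v ≈ 7550 m/s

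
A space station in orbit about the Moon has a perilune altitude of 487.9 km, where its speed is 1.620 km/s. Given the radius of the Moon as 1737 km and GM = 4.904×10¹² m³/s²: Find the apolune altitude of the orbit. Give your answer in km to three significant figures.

apolune altitude ≈ 1540 km

r_p = 1737 + 487.9 = 2224.9 km = 2.225×10⁶ m.
Specific energy ε = v²/2 − μ/r = -8.919×10⁵ J/kg, so a = −μ/(2ε) = 2.749×10⁶ m.
The apsides satisfy r_p + r_a = 2a, so the apolune radius is 2a − r_p = 3.273×10⁶ m = 3273.2 km.
Apolune altitude = 3273.2 − 1737 = 1536.2 km.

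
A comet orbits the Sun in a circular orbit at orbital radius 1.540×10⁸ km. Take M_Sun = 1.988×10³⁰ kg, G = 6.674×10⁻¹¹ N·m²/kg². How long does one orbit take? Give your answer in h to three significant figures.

μ = GM = 6.674×10⁻¹¹ × 1.988×10³⁰ = 1.327×10²⁰ m³/s².
r = 1.540×10⁸ km = 1.540×10¹¹ m.
Kepler's third law: T = 2π√(r³/μ) = 2π√((1.540×10¹¹)³ / 1.327×10²⁰).
r³/μ = 2.753×10¹³ s², so T = 2π × 5.247×10⁶ = 3.297×10⁷ s.
Converting: 3.297×10⁷ s ÷ 3600 = 9157 h.

T ≈ 9160 h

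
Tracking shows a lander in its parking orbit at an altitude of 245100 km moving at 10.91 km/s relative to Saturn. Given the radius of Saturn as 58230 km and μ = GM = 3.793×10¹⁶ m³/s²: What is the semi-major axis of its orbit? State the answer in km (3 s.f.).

a ≈ 2.89×10⁵ km

r = 58230 + 245100 = 3.0333×10⁵ km = 3.033×10⁸ m.
Vis-viva rearranged: 1/a = 2/r − v²/μ = 6.593×10⁻⁹ − 3.138×10⁻⁹ = 3.455×10⁻⁹ m⁻¹.
a = 2.894×10⁸ m = 2.8940×10⁵ km.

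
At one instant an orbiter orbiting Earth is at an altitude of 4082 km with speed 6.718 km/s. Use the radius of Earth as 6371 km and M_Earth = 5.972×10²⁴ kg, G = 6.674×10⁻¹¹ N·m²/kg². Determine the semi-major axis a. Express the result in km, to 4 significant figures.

μ = GM = 6.674×10⁻¹¹ × 5.972×10²⁴ = 3.986×10¹⁴ m³/s².
r = 6371 + 4082 = 10453 km = 1.045×10⁷ m.
Specific orbital energy ε = v²/2 − μ/r = (6718)²/2 − 3.986×10¹⁴/1.045×10⁷ = -1.556×10⁷ J/kg.
Since ε = −μ/(2a), a = −μ/(2ε) = 1.280×10⁷ m = 12804 km.

a ≈ 12800 km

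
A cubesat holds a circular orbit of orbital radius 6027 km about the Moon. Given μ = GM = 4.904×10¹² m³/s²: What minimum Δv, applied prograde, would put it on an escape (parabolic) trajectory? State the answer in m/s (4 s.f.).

Δv ≈ 373.6 m/s

r = 6027 km = 6.027×10⁶ m.
Circular speed v_c = √(μ/r) = 902.0 m/s.
Escape speed v_esc = √(2μ/r) = √2 × v_c = 1276 m/s.
Δv = v_esc − v_c = 373.6 m/s.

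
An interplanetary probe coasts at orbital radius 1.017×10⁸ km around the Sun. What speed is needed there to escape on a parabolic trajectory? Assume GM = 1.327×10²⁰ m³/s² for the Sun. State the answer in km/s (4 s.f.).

v_esc ≈ 51.08 km/s

r = 1.017×10⁸ km = 1.017×10¹¹ m.
Escape speed v_esc = √(2μ/r) = √(2 × 1.327×10²⁰ / 1.017×10¹¹) = √(2.610×10⁹) = 51080 m/s.
= 51.08 km/s.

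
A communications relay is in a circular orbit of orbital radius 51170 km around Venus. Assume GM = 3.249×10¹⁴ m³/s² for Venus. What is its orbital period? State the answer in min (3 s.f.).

r = 51170 km = 5.117×10⁷ m.
Kepler's third law: T = 2π√(r³/μ) = 2π√((5.117×10⁷)³ / 3.249×10¹⁴).
r³/μ = 4.124×10⁸ s², so T = 2π × 2.031×10⁴ = 1.276×10⁵ s.
Converting: 1.276×10⁵ s ÷ 60.00 = 2127 min.

T ≈ 2130 min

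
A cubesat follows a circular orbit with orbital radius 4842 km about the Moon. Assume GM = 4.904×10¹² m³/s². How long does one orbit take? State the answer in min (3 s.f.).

r = 4842 km = 4.842×10⁶ m.
Kepler's third law: T = 2π√(r³/μ) = 2π√((4.842×10⁶)³ / 4.904×10¹²).
r³/μ = 2.315×10⁷ s², so T = 2π × 4.811×10³ = 3.023×10⁴ s.
Converting: 3.023×10⁴ s ÷ 60.00 = 503.8 min.

T ≈ 504 min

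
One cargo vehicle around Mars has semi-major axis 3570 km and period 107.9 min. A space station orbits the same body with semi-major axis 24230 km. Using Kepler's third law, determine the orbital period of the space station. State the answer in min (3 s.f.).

Kepler's third law: T² ∝ a³, so T₂ = T₁ (a₂/a₁)^(3/2).
a₂/a₁ = 6.787, (a₂/a₁)^(3/2) = 17.68.
T₂ = 107.9 × 17.68 = 1908 min.

T₂ ≈ 1910 min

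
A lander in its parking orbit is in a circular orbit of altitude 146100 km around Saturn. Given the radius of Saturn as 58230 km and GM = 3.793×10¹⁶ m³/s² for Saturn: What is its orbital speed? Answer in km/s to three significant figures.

r = 58230 + 146100 = 204330 km = 2.0433×10⁸ m.
For a circular orbit v = √(μ/r) = √(3.793×10¹⁶ / 2.043×10⁸) = √(1.856×10⁸) = 13620 m/s.
That is 13.62 km/s.

v ≈ 13.6 km/s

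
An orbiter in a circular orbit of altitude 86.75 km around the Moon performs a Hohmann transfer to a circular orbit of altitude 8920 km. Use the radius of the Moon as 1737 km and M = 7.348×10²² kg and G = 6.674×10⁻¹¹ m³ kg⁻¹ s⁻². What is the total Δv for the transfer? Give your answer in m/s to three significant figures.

μ = GM = 6.674×10⁻¹¹ × 7.348×10²² = 4.904×10¹² m³/s².
r₁ = 1737 + 86.75 = 1823.8 km = 1.8238×10⁶ m.
r₂ = 1737 + 8920 = 10657 km = 1.0657×10⁷ m.
Transfer ellipse a_t = (r₁ + r₂)/2 = 6.240×10⁶ m.
At r₁: circular v_c1 = √(μ/r₁) = 1640 m/s; transfer-perilune v_p = √[μ(2/r₁ − 1/a_t)] = 2143 m/s.
Δv₁ = v_p − v_c1 = 503.1 m/s.
At r₂: circular v_c2 = √(μ/r₂) = 678.4 m/s; transfer-apolune v_a = √[μ(2/r₂ − 1/a_t)] = 366.7 m/s.
Δv₂ = v_c2 − v_a = 311.6 m/s.
Total Δv = Δv₁ + Δv₂ = 814.7 m/s.

Δv_total ≈ 815 m/s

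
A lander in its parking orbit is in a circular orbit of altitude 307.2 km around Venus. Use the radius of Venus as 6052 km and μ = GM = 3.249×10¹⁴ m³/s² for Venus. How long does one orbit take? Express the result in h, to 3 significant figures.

r = 6052 + 307.2 = 6359.2 km = 6.3592×10⁶ m.
Kepler's third law: T = 2π√(r³/μ) = 2π√((6.359×10⁶)³ / 3.249×10¹⁴).
r³/μ = 7.915×10⁵ s², so T = 2π × 8.897×10² = 5.590×10³ s.
Converting: 5.590×10³ s ÷ 3600 = 1.553 h.

T ≈ 1.55 h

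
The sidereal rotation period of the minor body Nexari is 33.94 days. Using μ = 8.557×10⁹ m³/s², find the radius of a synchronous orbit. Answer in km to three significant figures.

T = 33.94 days = 2.932×10⁶ s.
A synchronous orbit has period T, so by Kepler's third law a = (μT²/4π²)^(1/3).
μT²/4π² = 8.557×10⁹ × (2.932×10⁶)² / 39.48 = 1.864×10²¹ m³.
a = 1.231×10⁷ m = 12307 km.

r_sync ≈ 12300 km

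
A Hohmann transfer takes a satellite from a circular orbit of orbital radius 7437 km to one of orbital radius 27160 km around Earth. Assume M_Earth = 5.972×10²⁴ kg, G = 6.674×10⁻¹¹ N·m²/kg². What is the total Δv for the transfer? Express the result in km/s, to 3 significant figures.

Δv_total ≈ 3.17 km/s

μ = GM = 6.674×10⁻¹¹ × 5.972×10²⁴ = 3.986×10¹⁴ m³/s².
r₁ = 7437 km = 7.437×10⁶ m.
r₂ = 27160 km = 2.716×10⁷ m.
Transfer ellipse a_t = (r₁ + r₂)/2 = 1.730×10⁷ m.
At r₁: circular v_c1 = √(μ/r₁) = 7321 m/s; transfer-perigee v_p = √[μ(2/r₁ − 1/a_t)] = 9173 m/s.
Δv₁ = v_p − v_c1 = 1852 m/s.
At r₂: circular v_c2 = √(μ/r₂) = 3831 m/s; transfer-apogee v_a = √[μ(2/r₂ − 1/a_t)] = 2512 m/s.
Δv₂ = v_c2 − v_a = 1319 m/s.
Total Δv = Δv₁ + Δv₂ = 3171 m/s = 3.171 km/s.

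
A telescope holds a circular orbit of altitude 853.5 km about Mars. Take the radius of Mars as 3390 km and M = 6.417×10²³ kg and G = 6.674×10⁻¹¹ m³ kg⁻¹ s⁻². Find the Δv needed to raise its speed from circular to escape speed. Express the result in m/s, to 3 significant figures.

Δv ≈ 1320 m/s

μ = GM = 6.674×10⁻¹¹ × 6.417×10²³ = 4.283×10¹³ m³/s².
r = 3390 + 853.5 = 4243.5 km = 4.2435×10⁶ m.
Circular speed v_c = √(μ/r) = 3177 m/s.
Escape speed v_esc = √(2μ/r) = √2 × v_c = 4493 m/s.
Δv = v_esc − v_c = 1316 m/s.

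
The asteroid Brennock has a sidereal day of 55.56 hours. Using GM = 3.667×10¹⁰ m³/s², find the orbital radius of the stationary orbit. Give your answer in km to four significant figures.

r_sync ≈ 3337 km

T = 55.56 hours = 2.000×10⁵ s.
A synchronous orbit has period T, so by Kepler's third law a = (μT²/4π²)^(1/3).
μT²/4π² = 3.667×10¹⁰ × (2.000×10⁵)² / 39.48 = 3.716×10¹⁹ m³.
a = 3.337×10⁶ m = 3337.0 km.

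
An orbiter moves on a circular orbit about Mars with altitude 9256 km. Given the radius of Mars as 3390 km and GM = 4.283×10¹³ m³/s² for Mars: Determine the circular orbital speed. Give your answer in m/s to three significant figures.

r = 3390 + 9256 = 12646 km = 1.2646×10⁷ m.
For a circular orbit v = √(μ/r) = √(4.283×10¹³ / 1.265×10⁷) = √(3.387×10⁶) = 1840 m/s.

v ≈ 1840 m/s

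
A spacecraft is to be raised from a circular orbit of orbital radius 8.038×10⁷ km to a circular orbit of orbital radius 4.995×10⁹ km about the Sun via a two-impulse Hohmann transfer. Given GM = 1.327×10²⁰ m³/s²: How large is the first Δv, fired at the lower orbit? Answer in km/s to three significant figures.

Δv ≈ 16.4 km/s

r₁ = 8.038×10⁷ km = 8.038×10¹⁰ m.
r₂ = 4.995×10⁹ km = 4.995×10¹² m.
Transfer ellipse a_t = (r₁ + r₂)/2 = 2.538×10¹² m.
At r₁: circular v_c1 = √(μ/r₁) = 40630 m/s; transfer-perihelion v_p = √[μ(2/r₁ − 1/a_t)] = 57000 m/s.
Δv₁ = v_p − v_c1 = 16370 m/s.
= 16.37 km/s.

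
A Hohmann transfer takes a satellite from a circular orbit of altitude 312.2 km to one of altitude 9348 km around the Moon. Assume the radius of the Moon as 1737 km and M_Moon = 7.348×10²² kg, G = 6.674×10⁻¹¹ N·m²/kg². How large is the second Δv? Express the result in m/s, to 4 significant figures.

μ = GM = 6.674×10⁻¹¹ × 7.348×10²² = 4.904×10¹² m³/s².
r₁ = 1737 + 312.2 = 2049.2 km = 2.0492×10⁶ m.
r₂ = 1737 + 9348 = 11085 km = 1.1085×10⁷ m.
Transfer ellipse a_t = (r₁ + r₂)/2 = 6.567×10⁶ m.
At r₁: circular v_c1 = √(μ/r₁) = 1547 m/s; transfer-perilune v_p = √[μ(2/r₁ − 1/a_t)] = 2010 m/s.
At r₂: circular v_c2 = √(μ/r₂) = 665.1 m/s; transfer-apolune v_a = √[μ(2/r₂ − 1/a_t)] = 371.5 m/s.
Δv₂ = v_c2 − v_a = 293.6 m/s.

Δv ≈ 293.6 m/s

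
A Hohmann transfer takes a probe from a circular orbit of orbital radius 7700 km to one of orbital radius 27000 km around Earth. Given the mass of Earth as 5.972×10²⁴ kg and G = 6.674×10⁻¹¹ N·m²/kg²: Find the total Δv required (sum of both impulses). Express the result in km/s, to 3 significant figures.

μ = GM = 6.674×10⁻¹¹ × 5.972×10²⁴ = 3.986×10¹⁴ m³/s².
r₁ = 7700 km = 7.700×10⁶ m.
r₂ = 27000 km = 2.700×10⁷ m.
Transfer ellipse a_t = (r₁ + r₂)/2 = 1.735×10⁷ m.
At r₁: circular v_c1 = √(μ/r₁) = 7195 m/s; transfer-perigee v_p = √[μ(2/r₁ − 1/a_t)] = 8975 m/s.
Δv₁ = v_p − v_c1 = 1780 m/s.
At r₂: circular v_c2 = √(μ/r₂) = 3842 m/s; transfer-apogee v_a = √[μ(2/r₂ − 1/a_t)] = 2560 m/s.
Δv₂ = v_c2 − v_a = 1283 m/s.
Total Δv = Δv₁ + Δv₂ = 3063 m/s = 3.063 km/s.

Δv_total ≈ 3.06 km/s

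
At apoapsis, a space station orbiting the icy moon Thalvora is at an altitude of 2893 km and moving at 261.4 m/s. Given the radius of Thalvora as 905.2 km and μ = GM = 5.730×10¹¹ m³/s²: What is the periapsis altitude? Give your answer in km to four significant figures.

r_a = 905.2 + 2893 = 3798.2 km = 3.798×10⁶ m.
Specific energy ε = v²/2 − μ/r = -1.167×10⁵ J/kg, so a = −μ/(2ε) = 2.455×10⁶ m.
The apsides satisfy r_p + r_a = 2a, so the periapsis radius is 2a − r_a = 1.112×10⁶ m = 1112.0 km.
Periapsis altitude = 1112.0 − 905.2 = 206.80 km.

periapsis altitude ≈ 206.8 km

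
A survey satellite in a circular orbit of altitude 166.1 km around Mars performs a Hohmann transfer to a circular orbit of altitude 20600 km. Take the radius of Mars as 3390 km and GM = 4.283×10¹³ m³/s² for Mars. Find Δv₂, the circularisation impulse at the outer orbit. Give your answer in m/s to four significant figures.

r₁ = 3390 + 166.1 = 3556.1 km = 3.5561×10⁶ m.
r₂ = 3390 + 20600 = 23990 km = 2.3990×10⁷ m.
Transfer ellipse a_t = (r₁ + r₂)/2 = 1.377×10⁷ m.
At r₁: circular v_c1 = √(μ/r₁) = 3470 m/s; transfer-periapsis v_p = √[μ(2/r₁ − 1/a_t)] = 4580 m/s.
At r₂: circular v_c2 = √(μ/r₂) = 1336 m/s; transfer-apoapsis v_a = √[μ(2/r₂ − 1/a_t)] = 678.9 m/s.
Δv₂ = v_c2 − v_a = 657.2 m/s.

Δv ≈ 657.2 m/s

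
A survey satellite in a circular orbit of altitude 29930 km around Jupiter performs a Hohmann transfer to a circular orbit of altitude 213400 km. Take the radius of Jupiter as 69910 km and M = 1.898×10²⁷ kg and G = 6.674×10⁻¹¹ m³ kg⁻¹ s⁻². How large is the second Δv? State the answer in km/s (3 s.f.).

Δv ≈ 5.88 km/s

μ = GM = 6.674×10⁻¹¹ × 1.898×10²⁷ = 1.267×10¹⁷ m³/s².
r₁ = 69910 + 29930 = 99840 km = 9.9840×10⁷ m.
r₂ = 69910 + 213400 = 283310 km = 2.8331×10⁸ m.
Transfer ellipse a_t = (r₁ + r₂)/2 = 1.916×10⁸ m.
At r₁: circular v_c1 = √(μ/r₁) = 35620 m/s; transfer-perijove v_p = √[μ(2/r₁ − 1/a_t)] = 43320 m/s.
At r₂: circular v_c2 = √(μ/r₂) = 21150 m/s; transfer-apojove v_a = √[μ(2/r₂ − 1/a_t)] = 15260 m/s.
Δv₂ = v_c2 − v_a = 5880 m/s.
= 5.880 km/s.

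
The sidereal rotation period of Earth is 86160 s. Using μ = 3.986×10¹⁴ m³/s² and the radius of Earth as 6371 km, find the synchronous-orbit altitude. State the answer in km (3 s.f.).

h_sync ≈ 35800 km

A synchronous orbit has period T, so by Kepler's third law a = (μT²/4π²)^(1/3).
μT²/4π² = 3.986×10¹⁴ × (8.616×10⁴)² / 39.48 = 7.495×10²² m³.
a = 4.216×10⁷ m = 42163 km.
Altitude h = a − R = 42163 − 6371 = 35792 km.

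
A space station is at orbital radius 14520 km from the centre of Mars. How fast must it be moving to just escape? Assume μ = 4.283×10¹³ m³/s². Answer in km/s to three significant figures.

r = 14520 km = 1.452×10⁷ m.
Escape speed v_esc = √(2μ/r) = √(2 × 4.283×10¹³ / 1.452×10⁷) = √(5.899×10⁶) = 2429 m/s.
= 2.429 km/s.

v_esc ≈ 2.43 km/s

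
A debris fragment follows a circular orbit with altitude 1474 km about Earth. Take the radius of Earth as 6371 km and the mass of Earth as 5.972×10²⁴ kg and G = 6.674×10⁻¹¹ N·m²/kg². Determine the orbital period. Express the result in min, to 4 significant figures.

μ = GM = 6.674×10⁻¹¹ × 5.972×10²⁴ = 3.986×10¹⁴ m³/s².
r = 6371 + 1474 = 7845.0 km = 7.8450×10⁶ m.
Kepler's third law: T = 2π√(r³/μ) = 2π√((7.845×10⁶)³ / 3.986×10¹⁴).
r³/μ = 1.211×10⁶ s², so T = 2π × 1.101×10³ = 6.915×10³ s.
Converting: 6.915×10³ s ÷ 60.00 = 115.3 min.

T ≈ 115.3 min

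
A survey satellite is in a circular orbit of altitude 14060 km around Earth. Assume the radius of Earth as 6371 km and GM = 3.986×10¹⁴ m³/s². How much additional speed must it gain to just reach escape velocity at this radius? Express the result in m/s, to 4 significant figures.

Δv ≈ 1830 m/s

r = 6371 + 14060 = 20431 km = 2.0431×10⁷ m.
Circular speed v_c = √(μ/r) = 4417 m/s.
Escape speed v_esc = √(2μ/r) = √2 × v_c = 6247 m/s.
Δv = v_esc − v_c = 1830 m/s.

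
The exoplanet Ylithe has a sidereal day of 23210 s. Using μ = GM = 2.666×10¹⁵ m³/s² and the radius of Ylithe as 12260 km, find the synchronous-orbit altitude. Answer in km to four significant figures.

A synchronous orbit has period T, so by Kepler's third law a = (μT²/4π²)^(1/3).
μT²/4π² = 2.666×10¹⁵ × (2.321×10⁴)² / 39.48 = 3.638×10²² m³.
a = 3.313×10⁷ m = 33135 km.
Altitude h = a − R = 33135 − 12260 = 20875 km.

h_sync ≈ 20870 km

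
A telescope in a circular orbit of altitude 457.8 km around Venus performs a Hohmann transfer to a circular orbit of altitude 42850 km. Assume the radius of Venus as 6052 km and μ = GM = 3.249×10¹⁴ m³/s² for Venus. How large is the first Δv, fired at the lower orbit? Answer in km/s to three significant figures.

r₁ = 6052 + 457.8 = 6509.8 km = 6.5098×10⁶ m.
r₂ = 6052 + 42850 = 48902 km = 4.8902×10⁷ m.
Transfer ellipse a_t = (r₁ + r₂)/2 = 2.771×10⁷ m.
At r₁: circular v_c1 = √(μ/r₁) = 7065 m/s; transfer-periapsis v_p = √[μ(2/r₁ − 1/a_t)] = 9386 m/s.
Δv₁ = v_p − v_c1 = 2321 m/s.
= 2.321 km/s.

Δv ≈ 2.32 km/s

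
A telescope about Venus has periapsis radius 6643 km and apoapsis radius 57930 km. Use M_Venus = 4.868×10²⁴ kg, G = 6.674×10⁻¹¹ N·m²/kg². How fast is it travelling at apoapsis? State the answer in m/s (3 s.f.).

μ = GM = 6.674×10⁻¹¹ × 4.868×10²⁴ = 3.249×10¹⁴ m³/s².
Semi-major axis a = (r_p + r_a)/2 = 32286 km = 3.229×10⁷ m.
Vis-viva: v² = μ(2/r − 1/a) = 3.249×10¹⁴ × (3.452×10⁻⁸ − 3.097×10⁻⁸) = 1.154×10⁶ m²/s².
v = 1074 m/s.

v ≈ 1070 m/s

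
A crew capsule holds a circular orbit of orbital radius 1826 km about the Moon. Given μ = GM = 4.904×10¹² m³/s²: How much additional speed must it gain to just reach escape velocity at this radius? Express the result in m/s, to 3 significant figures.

r = 1826 km = 1.826×10⁶ m.
Circular speed v_c = √(μ/r) = 1639 m/s.
Escape speed v_esc = √(2μ/r) = √2 × v_c = 2318 m/s.
Δv = v_esc − v_c = 678.8 m/s.

Δv ≈ 679 m/s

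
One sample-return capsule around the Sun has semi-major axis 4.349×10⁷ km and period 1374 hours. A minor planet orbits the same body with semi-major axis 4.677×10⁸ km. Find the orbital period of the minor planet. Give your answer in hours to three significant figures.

T₂ ≈ 48500 hours

Kepler's third law: T² ∝ a³, so T₂ = T₁ (a₂/a₁)^(3/2).
a₂/a₁ = 10.75, (a₂/a₁)^(3/2) = 35.27.
T₂ = 1374 × 35.27 = 48460 hours.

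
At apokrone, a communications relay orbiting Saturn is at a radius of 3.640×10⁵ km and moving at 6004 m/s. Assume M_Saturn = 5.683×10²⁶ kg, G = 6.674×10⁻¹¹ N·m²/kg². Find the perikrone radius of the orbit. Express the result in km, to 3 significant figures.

perikrone radius ≈ 76100 km

μ = GM = 6.674×10⁻¹¹ × 5.683×10²⁶ = 3.793×10¹⁶ m³/s².
r_a = 3.640×10⁸ m.
Specific energy ε = v²/2 − μ/r = -8.617×10⁷ J/kg, so a = −μ/(2ε) = 2.201×10⁸ m.
The apsides satisfy r_p + r_a = 2a, so the perikrone radius is 2a − r_a = 7.613×10⁷ m = 76133 km.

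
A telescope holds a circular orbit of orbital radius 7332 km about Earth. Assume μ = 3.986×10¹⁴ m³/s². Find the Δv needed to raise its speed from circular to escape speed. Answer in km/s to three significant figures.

r = 7332 km = 7.332×10⁶ m.
Circular speed v_c = √(μ/r) = 7373 m/s.
Escape speed v_esc = √(2μ/r) = √2 × v_c = 10430 m/s.
Δv = v_esc − v_c = 3054 m/s = 3.054 km/s.

Δv ≈ 3.05 km/s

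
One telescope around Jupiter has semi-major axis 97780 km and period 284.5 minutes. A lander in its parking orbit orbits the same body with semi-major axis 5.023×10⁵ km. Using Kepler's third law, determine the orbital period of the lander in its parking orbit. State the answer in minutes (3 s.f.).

Kepler's third law: T² ∝ a³, so T₂ = T₁ (a₂/a₁)^(3/2).
a₂/a₁ = 5.137, (a₂/a₁)^(3/2) = 11.64.
T₂ = 284.5 × 11.64 = 3312 minutes.

T₂ ≈ 3310 minutes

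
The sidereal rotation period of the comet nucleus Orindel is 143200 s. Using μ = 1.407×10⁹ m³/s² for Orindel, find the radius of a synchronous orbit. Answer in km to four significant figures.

A synchronous orbit has period T, so by Kepler's third law a = (μT²/4π²)^(1/3).
μT²/4π² = 1.407×10⁹ × (1.432×10⁵)² / 39.48 = 7.308×10¹⁷ m³.
a = 9.008×10⁵ m = 900.76 km.

r_sync ≈ 900.8 km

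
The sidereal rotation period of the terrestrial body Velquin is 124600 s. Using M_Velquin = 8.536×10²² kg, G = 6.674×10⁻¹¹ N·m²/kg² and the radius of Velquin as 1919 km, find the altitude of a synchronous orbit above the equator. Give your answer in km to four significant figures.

μ = GM = 6.674×10⁻¹¹ × 8.536×10²² = 5.697×10¹² m³/s².
A synchronous orbit has period T, so by Kepler's third law a = (μT²/4π²)^(1/3).
μT²/4π² = 5.697×10¹² × (1.246×10⁵)² / 39.48 = 2.240×10²¹ m³.
a = 1.308×10⁷ m = 13085 km.
Altitude h = a − R = 13085 − 1919 = 11166 km.

h_sync ≈ 11170 km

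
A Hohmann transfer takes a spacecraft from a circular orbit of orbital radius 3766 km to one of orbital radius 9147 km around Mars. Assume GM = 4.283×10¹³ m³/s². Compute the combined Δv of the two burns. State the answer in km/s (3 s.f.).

Δv_total ≈ 1.15 km/s

r₁ = 3766 km = 3.766×10⁶ m.
r₂ = 9147 km = 9.147×10⁶ m.
Transfer ellipse a_t = (r₁ + r₂)/2 = 6.456×10⁶ m.
At r₁: circular v_c1 = √(μ/r₁) = 3372 m/s; transfer-periapsis v_p = √[μ(2/r₁ − 1/a_t)] = 4014 m/s.
Δv₁ = v_p − v_c1 = 641.6 m/s.
At r₂: circular v_c2 = √(μ/r₂) = 2164 m/s; transfer-apoapsis v_a = √[μ(2/r₂ − 1/a_t)] = 1653 m/s.
Δv₂ = v_c2 − v_a = 511.3 m/s.
Total Δv = Δv₁ + Δv₂ = 1153 m/s = 1.153 km/s.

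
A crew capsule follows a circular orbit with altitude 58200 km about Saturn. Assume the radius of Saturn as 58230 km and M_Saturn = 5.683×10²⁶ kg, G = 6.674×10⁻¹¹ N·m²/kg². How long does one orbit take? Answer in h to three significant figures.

T ≈ 11.3 h

μ = GM = 6.674×10⁻¹¹ × 5.683×10²⁶ = 3.793×10¹⁶ m³/s².
r = 58230 + 58200 = 116430 km = 1.1643×10⁸ m.
Kepler's third law: T = 2π√(r³/μ) = 2π√((1.164×10⁸)³ / 3.793×10¹⁶).
r³/μ = 4.161×10⁷ s², so T = 2π × 6.451×10³ = 4.053×10⁴ s.
Converting: 4.053×10⁴ s ÷ 3600 = 11.26 h.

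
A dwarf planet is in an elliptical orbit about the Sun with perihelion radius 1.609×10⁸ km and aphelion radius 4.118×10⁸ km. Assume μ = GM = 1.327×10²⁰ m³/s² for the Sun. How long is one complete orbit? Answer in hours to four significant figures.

Semi-major axis a = (r_p + r_a)/2 = (1.6090×10⁸ + 4.1180×10⁸)/2 = 2.8635×10⁸ km = 2.864×10¹¹ m.
By Kepler's third law T = 2π√(a³/μ) = 2π × 1.330×10⁷ = 8.358×10⁷ s.
= 23220 hours.

T ≈ 23220 hours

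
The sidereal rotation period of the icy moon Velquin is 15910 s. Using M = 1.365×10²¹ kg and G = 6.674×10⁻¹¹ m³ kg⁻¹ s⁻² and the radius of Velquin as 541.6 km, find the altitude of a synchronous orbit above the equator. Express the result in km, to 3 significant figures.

μ = GM = 6.674×10⁻¹¹ × 1.365×10²¹ = 9.110×10¹⁰ m³/s².
A synchronous orbit has period T, so by Kepler's third law a = (μT²/4π²)^(1/3).
μT²/4π² = 9.110×10¹⁰ × (1.591×10⁴)² / 39.48 = 5.841×10¹⁷ m³.
a = 8.359×10⁵ m = 835.92 km.
Altitude h = a − R = 835.92 − 541.6 = 294.32 km.

h_sync ≈ 294 km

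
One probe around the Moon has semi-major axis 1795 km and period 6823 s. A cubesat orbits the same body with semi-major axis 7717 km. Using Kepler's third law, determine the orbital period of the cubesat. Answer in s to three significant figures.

T₂ ≈ 60800 s

Kepler's third law: T² ∝ a³, so T₂ = T₁ (a₂/a₁)^(3/2).
a₂/a₁ = 4.299, (a₂/a₁)^(3/2) = 8.914.
T₂ = 6823 × 8.914 = 60820 s.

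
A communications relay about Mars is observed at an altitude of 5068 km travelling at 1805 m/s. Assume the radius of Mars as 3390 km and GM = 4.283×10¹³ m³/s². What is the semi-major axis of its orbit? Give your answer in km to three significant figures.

r = 3390 + 5068 = 8458.0 km = 8.458×10⁶ m.
Specific orbital energy ε = v²/2 − μ/r = (1805)²/2 − 4.283×10¹³/8.458×10⁶ = -3.435×10⁶ J/kg.
Since ε = −μ/(2a), a = −μ/(2ε) = 6.235×10⁶ m = 6234.7 km.

a ≈ 6230 km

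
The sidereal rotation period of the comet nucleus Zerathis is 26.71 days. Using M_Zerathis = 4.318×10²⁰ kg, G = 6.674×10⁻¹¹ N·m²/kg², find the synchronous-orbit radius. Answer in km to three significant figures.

r_sync ≈ 15700 km

μ = GM = 6.674×10⁻¹¹ × 4.318×10²⁰ = 2.882×10¹⁰ m³/s².
T = 26.71 days = 2.308×10⁶ s.
A synchronous orbit has period T, so by Kepler's third law a = (μT²/4π²)^(1/3).
μT²/4π² = 2.882×10¹⁰ × (2.308×10⁶)² / 39.48 = 3.888×10²¹ m³.
a = 1.572×10⁷ m = 15724 km.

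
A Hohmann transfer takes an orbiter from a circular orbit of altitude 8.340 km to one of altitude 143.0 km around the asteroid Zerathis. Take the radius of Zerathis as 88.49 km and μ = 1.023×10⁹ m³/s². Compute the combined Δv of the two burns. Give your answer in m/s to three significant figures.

r₁ = 88.49 + 8.340 = 96.830 km = 9.6830×10⁴ m.
r₂ = 88.49 + 143.0 = 231.49 km = 2.3149×10⁵ m.
Transfer ellipse a_t = (r₁ + r₂)/2 = 1.642×10⁵ m.
At r₁: circular v_c1 = √(μ/r₁) = 102.8 m/s; transfer-periapsis v_p = √[μ(2/r₁ − 1/a_t)] = 122.1 m/s.
Δv₁ = v_p − v_c1 = 19.27 m/s.
At r₂: circular v_c2 = √(μ/r₂) = 66.48 m/s; transfer-apoapsis v_a = √[μ(2/r₂ − 1/a_t)] = 51.06 m/s.
Δv₂ = v_c2 − v_a = 15.42 m/s.
Total Δv = Δv₁ + Δv₂ = 34.69 m/s.

Δv_total ≈ 34.7 m/s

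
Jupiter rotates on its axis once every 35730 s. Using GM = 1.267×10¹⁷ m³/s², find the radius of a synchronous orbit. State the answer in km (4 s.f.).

r_sync ≈ 1.600×10⁵ km

A synchronous orbit has period T, so by Kepler's third law a = (μT²/4π²)^(1/3).
μT²/4π² = 1.267×10¹⁷ × (3.573×10⁴)² / 39.48 = 4.097×10²⁴ m³.
a = 1.600×10⁸ m = 1.6002×10⁵ km.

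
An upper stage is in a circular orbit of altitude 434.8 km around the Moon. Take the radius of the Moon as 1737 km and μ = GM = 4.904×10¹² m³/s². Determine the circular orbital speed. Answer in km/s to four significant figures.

r = 1737 + 434.8 = 2171.8 km = 2.1718×10⁶ m.
For a circular orbit v = √(μ/r) = √(4.904×10¹² / 2.172×10⁶) = √(2.258×10⁶) = 1503 m/s.
That is 1.503 km/s.

v ≈ 1.503 km/s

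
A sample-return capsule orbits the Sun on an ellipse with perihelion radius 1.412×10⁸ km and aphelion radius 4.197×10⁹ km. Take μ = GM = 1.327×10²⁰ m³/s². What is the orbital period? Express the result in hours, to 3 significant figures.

Semi-major axis a = (r_p + r_a)/2 = (1.4120×10⁸ + 4.1970×10⁹)/2 = 2.1691×10⁹ km = 2.169×10¹² m.
By Kepler's third law T = 2π√(a³/μ) = 2π × 2.773×10⁸ = 1.742×10⁹ s.
= 4.840×10⁵ hours.

T ≈ 484000 hours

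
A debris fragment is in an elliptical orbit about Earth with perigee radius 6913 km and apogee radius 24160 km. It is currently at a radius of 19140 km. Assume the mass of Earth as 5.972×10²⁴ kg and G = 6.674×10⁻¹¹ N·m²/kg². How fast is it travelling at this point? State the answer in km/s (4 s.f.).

μ = GM = 6.674×10⁻¹¹ × 5.972×10²⁴ = 3.986×10¹⁴ m³/s².
Semi-major axis a = (r_p + r_a)/2 = 15536 km = 1.554×10⁷ m.
Vis-viva: v² = μ(2/r − 1/a) = 3.986×10¹⁴ × (1.045×10⁻⁷ − 6.436×10⁻⁸) = 1.599×10⁷ m²/s².
v = 3999 m/s = 3.999 km/s.

v ≈ 3.999 km/s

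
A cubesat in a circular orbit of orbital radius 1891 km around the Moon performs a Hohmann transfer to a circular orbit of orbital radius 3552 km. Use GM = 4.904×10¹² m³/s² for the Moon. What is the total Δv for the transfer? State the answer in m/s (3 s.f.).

Δv_total ≈ 425 m/s

r₁ = 1891 km = 1.891×10⁶ m.
r₂ = 3552 km = 3.552×10⁶ m.
Transfer ellipse a_t = (r₁ + r₂)/2 = 2.722×10⁶ m.
At r₁: circular v_c1 = √(μ/r₁) = 1610 m/s; transfer-perilune v_p = √[μ(2/r₁ − 1/a_t)] = 1840 m/s.
Δv₁ = v_p − v_c1 = 229.4 m/s.
At r₂: circular v_c2 = √(μ/r₂) = 1175 m/s; transfer-apolune v_a = √[μ(2/r₂ − 1/a_t)] = 979.4 m/s.
Δv₂ = v_c2 − v_a = 195.6 m/s.
Total Δv = Δv₁ + Δv₂ = 424.9 m/s.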